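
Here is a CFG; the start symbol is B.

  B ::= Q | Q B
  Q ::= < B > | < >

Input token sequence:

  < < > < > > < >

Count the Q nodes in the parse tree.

4

[B [Q < [B [Q < >] [B [Q < >]]] >] [B [Q < >]]]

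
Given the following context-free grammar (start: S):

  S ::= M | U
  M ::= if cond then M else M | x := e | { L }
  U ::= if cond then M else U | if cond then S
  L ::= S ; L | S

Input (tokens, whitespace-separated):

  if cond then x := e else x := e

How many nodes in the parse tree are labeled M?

3

[S [M if cond then [M x := e] else [M x := e]]]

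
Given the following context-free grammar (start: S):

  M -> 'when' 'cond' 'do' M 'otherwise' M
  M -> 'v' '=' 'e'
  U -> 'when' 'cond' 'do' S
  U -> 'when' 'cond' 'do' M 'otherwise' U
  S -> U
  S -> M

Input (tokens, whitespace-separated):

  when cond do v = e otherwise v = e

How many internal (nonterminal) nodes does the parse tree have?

4

[S [M when cond do [M v = e] otherwise [M v = e]]]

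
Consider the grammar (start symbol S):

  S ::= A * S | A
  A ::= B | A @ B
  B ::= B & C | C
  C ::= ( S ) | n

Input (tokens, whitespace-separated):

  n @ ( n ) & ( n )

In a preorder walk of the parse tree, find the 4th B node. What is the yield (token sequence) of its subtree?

[S [A [A [B [C n]]] @ [B [B [C ( [S [A [B [C n]]]] )]] & [C ( [S [A [B [C n]]]] )]]]]

n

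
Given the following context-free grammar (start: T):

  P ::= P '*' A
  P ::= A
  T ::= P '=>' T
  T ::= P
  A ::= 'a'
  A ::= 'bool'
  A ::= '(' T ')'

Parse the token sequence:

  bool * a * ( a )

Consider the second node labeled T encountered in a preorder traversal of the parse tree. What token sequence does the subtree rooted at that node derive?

[T [P [P [P [A bool]] * [A a]] * [A ( [T [P [A a]]] )]]]

a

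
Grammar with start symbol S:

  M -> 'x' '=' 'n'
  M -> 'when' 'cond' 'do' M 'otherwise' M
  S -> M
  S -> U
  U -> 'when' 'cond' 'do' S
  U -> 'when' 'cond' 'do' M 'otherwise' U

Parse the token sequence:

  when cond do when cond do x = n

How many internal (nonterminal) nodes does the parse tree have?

[S [U when cond do [S [U when cond do [S [M x = n]]]]]]

6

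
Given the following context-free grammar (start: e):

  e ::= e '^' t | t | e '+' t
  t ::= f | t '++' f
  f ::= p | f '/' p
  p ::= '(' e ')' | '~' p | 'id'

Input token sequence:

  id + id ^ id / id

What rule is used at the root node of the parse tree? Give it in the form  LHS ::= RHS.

e ::= e '^' t

[e [e [e [t [f [p id]]]] + [t [f [p id]]]] ^ [t [f [f [p id]] / [p id]]]]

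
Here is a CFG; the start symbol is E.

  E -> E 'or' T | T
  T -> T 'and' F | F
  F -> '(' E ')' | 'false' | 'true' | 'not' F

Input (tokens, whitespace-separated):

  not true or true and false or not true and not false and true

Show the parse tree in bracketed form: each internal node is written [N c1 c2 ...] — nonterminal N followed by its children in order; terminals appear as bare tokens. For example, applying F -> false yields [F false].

[E [E [E [T [F not [F true]]]] or [T [T [F true]] and [F false]]] or [T [T [T [F not [F true]]] and [F not [F false]]] and [F true]]]

E
E or T
E or T or T
T or T or T
F or T or T
not F or T or T
not true or T or T
not true or T and F or T
not true or F and F or T
not true or true and F or T
not true or true and false or T
not true or true and false or T and F
not true or true and false or T and F and F
not true or true and false or F and F and F
not true or true and false or not F and F and F
not true or true and false or not true and F and F
not true or true and false or not true and not F and F
not true or true and false or not true and not false and F
not true or true and false or not true and not false and true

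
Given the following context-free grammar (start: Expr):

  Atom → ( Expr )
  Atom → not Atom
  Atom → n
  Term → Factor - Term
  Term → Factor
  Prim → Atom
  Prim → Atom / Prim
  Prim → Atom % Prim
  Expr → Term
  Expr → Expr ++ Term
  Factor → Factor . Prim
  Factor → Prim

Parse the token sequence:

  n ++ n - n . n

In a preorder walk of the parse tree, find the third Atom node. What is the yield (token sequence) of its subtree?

[Expr [Expr [Term [Factor [Prim [Atom n]]]]] ++ [Term [Factor [Prim [Atom n]]] - [Term [Factor [Factor [Prim [Atom n]]] . [Prim [Atom n]]]]]]

n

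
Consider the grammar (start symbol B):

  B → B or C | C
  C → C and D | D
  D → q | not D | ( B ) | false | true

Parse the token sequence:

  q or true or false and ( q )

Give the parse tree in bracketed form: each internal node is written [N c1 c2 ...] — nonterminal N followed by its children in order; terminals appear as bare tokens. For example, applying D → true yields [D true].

[B [B [B [C [D q]]] or [C [D true]]] or [C [C [D false]] and [D ( [B [C [D q]]] )]]]

B
B or C
B or C or C
C or C or C
D or C or C
q or C or C
q or D or C
q or true or C
q or true or C and D
q or true or D and D
q or true or false and D
q or true or false and ( B )
q or true or false and ( C )
q or true or false and ( D )
q or true or false and ( q )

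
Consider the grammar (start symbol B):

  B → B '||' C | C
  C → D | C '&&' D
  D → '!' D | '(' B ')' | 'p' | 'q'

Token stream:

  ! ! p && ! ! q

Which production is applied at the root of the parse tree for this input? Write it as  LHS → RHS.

[B [C [C [D ! [D ! [D p]]]] && [D ! [D ! [D q]]]]]

B → C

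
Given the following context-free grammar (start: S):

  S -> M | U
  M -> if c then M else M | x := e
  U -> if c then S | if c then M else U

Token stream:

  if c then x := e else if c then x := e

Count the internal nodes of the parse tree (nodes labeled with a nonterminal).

[S [U if c then [M x := e] else [U if c then [S [M x := e]]]]]

6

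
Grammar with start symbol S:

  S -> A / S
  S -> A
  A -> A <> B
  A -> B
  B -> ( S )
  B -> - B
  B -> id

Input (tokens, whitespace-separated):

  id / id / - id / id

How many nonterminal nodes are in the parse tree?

[S [A [B id]] / [S [A [B id]] / [S [A [B - [B id]]] / [S [A [B id]]]]]]

13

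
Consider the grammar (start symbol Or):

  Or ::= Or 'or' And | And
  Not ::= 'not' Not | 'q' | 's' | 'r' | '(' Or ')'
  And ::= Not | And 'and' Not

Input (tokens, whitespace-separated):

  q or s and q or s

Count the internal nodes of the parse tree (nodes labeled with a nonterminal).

11

[Or [Or [Or [And [Not q]]] or [And [And [Not s]] and [Not q]]] or [And [Not s]]]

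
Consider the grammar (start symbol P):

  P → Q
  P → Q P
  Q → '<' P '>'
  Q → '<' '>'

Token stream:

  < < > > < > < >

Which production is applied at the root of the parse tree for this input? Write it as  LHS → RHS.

[P [Q < [P [Q < >]] >] [P [Q < >] [P [Q < >]]]]

P → Q P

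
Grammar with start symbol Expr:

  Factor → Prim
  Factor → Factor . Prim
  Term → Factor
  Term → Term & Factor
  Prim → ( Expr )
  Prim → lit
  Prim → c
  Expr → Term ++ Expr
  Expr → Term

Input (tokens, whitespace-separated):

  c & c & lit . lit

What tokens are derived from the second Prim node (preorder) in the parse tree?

[Expr [Term [Term [Term [Factor [Prim c]]] & [Factor [Prim c]]] & [Factor [Factor [Prim lit]] . [Prim lit]]]]

c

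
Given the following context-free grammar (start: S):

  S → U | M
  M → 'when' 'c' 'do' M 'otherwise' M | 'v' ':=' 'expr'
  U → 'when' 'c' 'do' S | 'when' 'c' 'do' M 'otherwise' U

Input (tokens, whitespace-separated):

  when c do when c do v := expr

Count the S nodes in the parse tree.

3

[S [U when c do [S [U when c do [S [M v := expr]]]]]]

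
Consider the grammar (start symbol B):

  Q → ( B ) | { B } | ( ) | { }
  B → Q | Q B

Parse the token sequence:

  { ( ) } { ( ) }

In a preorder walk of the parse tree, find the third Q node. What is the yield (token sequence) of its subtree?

[B [Q { [B [Q ( )]] }] [B [Q { [B [Q ( )]] }]]]

{ ( ) }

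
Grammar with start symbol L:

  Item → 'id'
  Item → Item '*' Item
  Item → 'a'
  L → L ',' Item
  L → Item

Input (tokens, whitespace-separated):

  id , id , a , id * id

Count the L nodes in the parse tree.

[L [L [L [L [Item id]] , [Item id]] , [Item a]] , [Item [Item id] * [Item id]]]

4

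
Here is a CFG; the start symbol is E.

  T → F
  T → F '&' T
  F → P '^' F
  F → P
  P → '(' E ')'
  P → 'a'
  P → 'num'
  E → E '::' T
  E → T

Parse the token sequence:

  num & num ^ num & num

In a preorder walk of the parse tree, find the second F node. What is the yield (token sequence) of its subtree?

num ^ num

[E [T [F [P num]] & [T [F [P num] ^ [F [P num]]] & [T [F [P num]]]]]]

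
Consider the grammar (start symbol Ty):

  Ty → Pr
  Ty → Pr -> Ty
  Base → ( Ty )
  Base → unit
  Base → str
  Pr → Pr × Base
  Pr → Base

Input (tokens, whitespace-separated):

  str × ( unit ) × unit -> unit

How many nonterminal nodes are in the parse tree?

[Ty [Pr [Pr [Pr [Base str]] × [Base ( [Ty [Pr [Base unit]]] )]] × [Base unit]] -> [Ty [Pr [Base unit]]]]

13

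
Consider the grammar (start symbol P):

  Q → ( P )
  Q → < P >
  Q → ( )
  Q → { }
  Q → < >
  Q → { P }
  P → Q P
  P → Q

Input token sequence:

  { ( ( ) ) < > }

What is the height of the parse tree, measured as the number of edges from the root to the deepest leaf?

6

[P [Q { [P [Q ( [P [Q ( )]] )] [P [Q < >]]] }]]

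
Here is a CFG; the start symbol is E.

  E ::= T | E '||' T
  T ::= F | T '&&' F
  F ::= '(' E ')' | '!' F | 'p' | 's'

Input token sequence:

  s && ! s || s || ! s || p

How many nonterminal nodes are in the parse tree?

16

[E [E [E [E [T [T [F s]] && [F ! [F s]]]] || [T [F s]]] || [T [F ! [F s]]]] || [T [F p]]]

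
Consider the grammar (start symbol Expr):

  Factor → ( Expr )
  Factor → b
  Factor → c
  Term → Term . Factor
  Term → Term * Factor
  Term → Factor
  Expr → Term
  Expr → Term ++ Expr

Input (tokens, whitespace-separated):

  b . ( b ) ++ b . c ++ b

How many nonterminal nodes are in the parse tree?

16

[Expr [Term [Term [Factor b]] . [Factor ( [Expr [Term [Factor b]]] )]] ++ [Expr [Term [Term [Factor b]] . [Factor c]] ++ [Expr [Term [Factor b]]]]]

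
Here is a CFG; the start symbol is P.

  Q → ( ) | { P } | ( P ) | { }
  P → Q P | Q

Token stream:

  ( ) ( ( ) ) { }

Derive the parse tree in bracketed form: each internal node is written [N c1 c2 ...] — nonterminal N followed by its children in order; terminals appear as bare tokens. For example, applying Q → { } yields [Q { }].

P
Q P
( ) P
( ) Q P
( ) ( P ) P
( ) ( Q ) P
( ) ( ( ) ) P
( ) ( ( ) ) Q
( ) ( ( ) ) { }

[P [Q ( )] [P [Q ( [P [Q ( )]] )] [P [Q { }]]]]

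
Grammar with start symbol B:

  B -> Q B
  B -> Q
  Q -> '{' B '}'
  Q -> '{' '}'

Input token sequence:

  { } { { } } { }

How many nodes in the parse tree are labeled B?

[B [Q { }] [B [Q { [B [Q { }]] }] [B [Q { }]]]]

4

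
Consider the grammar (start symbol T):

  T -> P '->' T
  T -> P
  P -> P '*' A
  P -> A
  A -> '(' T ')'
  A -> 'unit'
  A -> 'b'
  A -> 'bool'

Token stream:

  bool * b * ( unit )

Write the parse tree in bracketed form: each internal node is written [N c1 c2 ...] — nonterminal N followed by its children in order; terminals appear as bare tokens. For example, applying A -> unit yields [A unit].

[T [P [P [P [A bool]] * [A b]] * [A ( [T [P [A unit]]] )]]]

T
P
P * A
P * A * A
A * A * A
bool * A * A
bool * b * A
bool * b * ( T )
bool * b * ( P )
bool * b * ( A )
bool * b * ( unit )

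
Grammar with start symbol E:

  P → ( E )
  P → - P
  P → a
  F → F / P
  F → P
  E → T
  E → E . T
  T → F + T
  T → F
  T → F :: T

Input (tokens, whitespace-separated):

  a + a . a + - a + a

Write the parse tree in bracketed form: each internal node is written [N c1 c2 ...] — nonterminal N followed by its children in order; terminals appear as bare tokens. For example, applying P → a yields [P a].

[E [E [T [F [P a]] + [T [F [P a]]]]] . [T [F [P a]] + [T [F [P - [P a]]] + [T [F [P a]]]]]]

E
E . T
T . T
F + T . T
P + T . T
a + T . T
a + F . T
a + P . T
a + a . T
a + a . F + T
a + a . P + T
a + a . a + T
a + a . a + F + T
a + a . a + P + T
a + a . a + - P + T
a + a . a + - a + T
a + a . a + - a + F
a + a . a + - a + P
a + a . a + - a + a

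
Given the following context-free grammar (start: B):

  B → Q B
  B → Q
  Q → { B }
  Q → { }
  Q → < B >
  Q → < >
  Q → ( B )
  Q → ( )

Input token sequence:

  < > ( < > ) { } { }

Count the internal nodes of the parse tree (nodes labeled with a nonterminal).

[B [Q < >] [B [Q ( [B [Q < >]] )] [B [Q { }] [B [Q { }]]]]]

10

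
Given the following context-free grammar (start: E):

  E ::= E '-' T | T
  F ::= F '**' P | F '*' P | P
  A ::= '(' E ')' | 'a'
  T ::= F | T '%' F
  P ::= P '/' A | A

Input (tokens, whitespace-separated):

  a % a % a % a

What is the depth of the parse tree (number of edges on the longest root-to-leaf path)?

[E [T [T [T [T [F [P [A a]]]] % [F [P [A a]]]] % [F [P [A a]]]] % [F [P [A a]]]]]

8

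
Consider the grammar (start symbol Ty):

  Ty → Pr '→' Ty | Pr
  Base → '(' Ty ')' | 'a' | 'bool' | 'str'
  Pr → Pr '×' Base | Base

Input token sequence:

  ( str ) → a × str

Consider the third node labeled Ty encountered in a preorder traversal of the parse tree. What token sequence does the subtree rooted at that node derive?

[Ty [Pr [Base ( [Ty [Pr [Base str]]] )]] → [Ty [Pr [Pr [Base a]] × [Base str]]]]

a × str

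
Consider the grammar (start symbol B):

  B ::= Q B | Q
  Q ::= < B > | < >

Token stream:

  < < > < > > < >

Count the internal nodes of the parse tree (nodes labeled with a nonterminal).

[B [Q < [B [Q < >] [B [Q < >]]] >] [B [Q < >]]]

8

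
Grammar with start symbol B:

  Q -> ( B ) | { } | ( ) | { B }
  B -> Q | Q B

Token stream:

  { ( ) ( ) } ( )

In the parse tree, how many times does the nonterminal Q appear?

4

[B [Q { [B [Q ( )] [B [Q ( )]]] }] [B [Q ( )]]]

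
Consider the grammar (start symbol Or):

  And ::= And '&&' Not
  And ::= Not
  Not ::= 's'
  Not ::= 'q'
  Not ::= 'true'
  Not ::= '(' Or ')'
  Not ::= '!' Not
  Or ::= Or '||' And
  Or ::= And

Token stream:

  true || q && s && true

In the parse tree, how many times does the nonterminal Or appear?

2

[Or [Or [And [Not true]]] || [And [And [And [Not q]] && [Not s]] && [Not true]]]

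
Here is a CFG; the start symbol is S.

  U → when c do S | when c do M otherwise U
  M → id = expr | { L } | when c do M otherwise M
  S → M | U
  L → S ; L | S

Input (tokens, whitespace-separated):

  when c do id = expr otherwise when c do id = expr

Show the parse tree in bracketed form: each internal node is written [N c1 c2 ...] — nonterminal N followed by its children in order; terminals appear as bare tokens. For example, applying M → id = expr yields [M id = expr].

[S [U when c do [M id = expr] otherwise [U when c do [S [M id = expr]]]]]

S
U
when c do M otherwise U
when c do id = expr otherwise U
when c do id = expr otherwise when c do S
when c do id = expr otherwise when c do M
when c do id = expr otherwise when c do id = expr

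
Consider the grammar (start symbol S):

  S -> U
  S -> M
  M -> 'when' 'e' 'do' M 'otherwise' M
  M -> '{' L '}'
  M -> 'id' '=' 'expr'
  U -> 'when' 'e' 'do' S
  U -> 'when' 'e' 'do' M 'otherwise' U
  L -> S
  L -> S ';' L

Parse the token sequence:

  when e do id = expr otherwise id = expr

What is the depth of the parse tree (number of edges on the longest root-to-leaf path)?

[S [M when e do [M id = expr] otherwise [M id = expr]]]

3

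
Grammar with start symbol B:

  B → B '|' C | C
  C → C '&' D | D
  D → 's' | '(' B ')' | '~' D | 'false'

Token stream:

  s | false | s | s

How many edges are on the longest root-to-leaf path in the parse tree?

[B [B [B [B [C [D s]]] | [C [D false]]] | [C [D s]]] | [C [D s]]]

6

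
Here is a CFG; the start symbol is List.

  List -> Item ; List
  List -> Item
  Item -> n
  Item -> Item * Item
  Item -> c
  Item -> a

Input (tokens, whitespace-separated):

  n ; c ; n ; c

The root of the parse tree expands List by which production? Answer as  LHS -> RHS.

[List [Item n] ; [List [Item c] ; [List [Item n] ; [List [Item c]]]]]

List -> Item ; List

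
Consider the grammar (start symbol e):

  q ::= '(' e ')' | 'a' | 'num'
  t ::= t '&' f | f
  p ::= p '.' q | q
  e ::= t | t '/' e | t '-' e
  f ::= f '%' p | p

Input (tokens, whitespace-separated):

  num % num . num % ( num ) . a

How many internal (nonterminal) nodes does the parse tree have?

[e [t [f [f [f [p [q num]]] % [p [p [q num]] . [q num]]] % [p [p [q ( [e [t [f [p [q num]]]]] )]] . [q a]]]]]

20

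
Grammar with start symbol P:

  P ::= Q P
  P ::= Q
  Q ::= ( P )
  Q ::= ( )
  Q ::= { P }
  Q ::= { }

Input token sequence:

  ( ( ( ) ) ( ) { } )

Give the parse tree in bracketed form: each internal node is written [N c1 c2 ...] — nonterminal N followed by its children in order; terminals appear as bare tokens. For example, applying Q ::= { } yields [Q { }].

[P [Q ( [P [Q ( [P [Q ( )]] )] [P [Q ( )] [P [Q { }]]]] )]]

P
Q
( P )
( Q P )
( ( P ) P )
( ( Q ) P )
( ( ( ) ) P )
( ( ( ) ) Q P )
( ( ( ) ) ( ) P )
( ( ( ) ) ( ) Q )
( ( ( ) ) ( ) { } )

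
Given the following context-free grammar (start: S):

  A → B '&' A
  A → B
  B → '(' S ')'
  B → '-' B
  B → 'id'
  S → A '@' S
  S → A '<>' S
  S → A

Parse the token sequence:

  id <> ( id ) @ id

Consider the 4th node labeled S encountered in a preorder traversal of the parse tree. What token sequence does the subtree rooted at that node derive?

[S [A [B id]] <> [S [A [B ( [S [A [B id]]] )]] @ [S [A [B id]]]]]

id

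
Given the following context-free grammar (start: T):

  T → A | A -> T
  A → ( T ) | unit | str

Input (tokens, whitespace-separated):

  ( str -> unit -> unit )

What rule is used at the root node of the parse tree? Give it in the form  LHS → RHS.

T → A

[T [A ( [T [A str] -> [T [A unit] -> [T [A unit]]]] )]]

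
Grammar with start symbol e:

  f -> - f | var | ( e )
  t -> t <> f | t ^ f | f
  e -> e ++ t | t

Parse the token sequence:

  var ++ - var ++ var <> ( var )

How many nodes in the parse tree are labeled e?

[e [e [e [t [f var]]] ++ [t [f - [f var]]]] ++ [t [t [f var]] <> [f ( [e [t [f var]]] )]]]

4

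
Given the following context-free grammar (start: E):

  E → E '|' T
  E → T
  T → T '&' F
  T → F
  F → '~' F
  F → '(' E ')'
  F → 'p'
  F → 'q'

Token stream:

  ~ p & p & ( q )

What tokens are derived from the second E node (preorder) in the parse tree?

q

[E [T [T [T [F ~ [F p]]] & [F p]] & [F ( [E [T [F q]]] )]]]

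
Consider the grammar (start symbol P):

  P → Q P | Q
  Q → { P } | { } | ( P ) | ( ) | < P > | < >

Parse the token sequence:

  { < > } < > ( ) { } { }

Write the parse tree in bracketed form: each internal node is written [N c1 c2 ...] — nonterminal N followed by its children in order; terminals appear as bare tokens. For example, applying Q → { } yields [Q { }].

P
Q P
{ P } P
{ Q } P
{ < > } P
{ < > } Q P
{ < > } < > P
{ < > } < > Q P
{ < > } < > ( ) P
{ < > } < > ( ) Q P
{ < > } < > ( ) { } P
{ < > } < > ( ) { } Q
{ < > } < > ( ) { } { }

[P [Q { [P [Q < >]] }] [P [Q < >] [P [Q ( )] [P [Q { }] [P [Q { }]]]]]]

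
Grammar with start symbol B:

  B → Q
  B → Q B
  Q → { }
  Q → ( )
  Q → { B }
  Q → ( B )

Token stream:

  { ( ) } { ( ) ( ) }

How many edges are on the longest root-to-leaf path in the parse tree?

[B [Q { [B [Q ( )]] }] [B [Q { [B [Q ( )] [B [Q ( )]]] }]]]

6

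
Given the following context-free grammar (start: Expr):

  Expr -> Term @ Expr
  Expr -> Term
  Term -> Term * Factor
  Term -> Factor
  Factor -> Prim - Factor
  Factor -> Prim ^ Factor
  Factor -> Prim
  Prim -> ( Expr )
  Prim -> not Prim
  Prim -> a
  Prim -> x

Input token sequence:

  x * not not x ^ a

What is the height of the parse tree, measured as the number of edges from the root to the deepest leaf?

[Expr [Term [Term [Factor [Prim x]]] * [Factor [Prim not [Prim not [Prim x]]] ^ [Factor [Prim a]]]]]

6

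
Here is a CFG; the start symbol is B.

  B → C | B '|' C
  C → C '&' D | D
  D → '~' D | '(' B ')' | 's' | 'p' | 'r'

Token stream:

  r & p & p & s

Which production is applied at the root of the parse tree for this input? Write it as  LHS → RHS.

B → C

[B [C [C [C [C [D r]] & [D p]] & [D p]] & [D s]]]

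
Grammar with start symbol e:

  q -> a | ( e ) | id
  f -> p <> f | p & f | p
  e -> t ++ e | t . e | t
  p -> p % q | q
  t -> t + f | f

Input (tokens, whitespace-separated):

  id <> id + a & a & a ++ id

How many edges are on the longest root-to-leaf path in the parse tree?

[e [t [t [f [p [q id]] <> [f [p [q id]]]]] + [f [p [q a]] & [f [p [q a]] & [f [p [q a]]]]]] ++ [e [t [f [p [q id]]]]]]

7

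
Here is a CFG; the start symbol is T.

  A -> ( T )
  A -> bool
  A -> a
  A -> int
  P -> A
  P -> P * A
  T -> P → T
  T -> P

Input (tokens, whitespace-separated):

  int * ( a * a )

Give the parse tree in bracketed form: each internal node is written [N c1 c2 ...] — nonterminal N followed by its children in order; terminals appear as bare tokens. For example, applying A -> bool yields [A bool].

T
P
P * A
A * A
int * A
int * ( T )
int * ( P )
int * ( P * A )
int * ( A * A )
int * ( a * A )
int * ( a * a )

[T [P [P [A int]] * [A ( [T [P [P [A a]] * [A a]]] )]]]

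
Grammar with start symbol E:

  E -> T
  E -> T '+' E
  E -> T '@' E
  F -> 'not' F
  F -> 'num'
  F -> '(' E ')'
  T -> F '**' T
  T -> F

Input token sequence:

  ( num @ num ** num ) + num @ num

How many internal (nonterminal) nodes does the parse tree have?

[E [T [F ( [E [T [F num]] @ [E [T [F num] ** [T [F num]]]]] )]] + [E [T [F num]] @ [E [T [F num]]]]]

17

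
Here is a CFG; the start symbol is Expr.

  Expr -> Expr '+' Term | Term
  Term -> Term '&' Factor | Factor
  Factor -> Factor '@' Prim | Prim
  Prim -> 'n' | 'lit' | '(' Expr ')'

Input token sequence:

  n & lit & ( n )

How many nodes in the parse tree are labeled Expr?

[Expr [Term [Term [Term [Factor [Prim n]]] & [Factor [Prim lit]]] & [Factor [Prim ( [Expr [Term [Factor [Prim n]]]] )]]]]

2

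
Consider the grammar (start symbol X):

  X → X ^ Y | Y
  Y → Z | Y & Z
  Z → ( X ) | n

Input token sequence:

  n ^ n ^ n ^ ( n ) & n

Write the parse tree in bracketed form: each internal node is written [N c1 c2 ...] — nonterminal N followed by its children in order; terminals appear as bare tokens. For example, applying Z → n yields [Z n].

X
X ^ Y
X ^ Y ^ Y
X ^ Y ^ Y ^ Y
Y ^ Y ^ Y ^ Y
Z ^ Y ^ Y ^ Y
n ^ Y ^ Y ^ Y
n ^ Z ^ Y ^ Y
n ^ n ^ Y ^ Y
n ^ n ^ Z ^ Y
n ^ n ^ n ^ Y
n ^ n ^ n ^ Y & Z
n ^ n ^ n ^ Z & Z
n ^ n ^ n ^ ( X ) & Z
n ^ n ^ n ^ ( Y ) & Z
n ^ n ^ n ^ ( Z ) & Z
n ^ n ^ n ^ ( n ) & Z
n ^ n ^ n ^ ( n ) & n

[X [X [X [X [Y [Z n]]] ^ [Y [Z n]]] ^ [Y [Z n]]] ^ [Y [Y [Z ( [X [Y [Z n]]] )]] & [Z n]]]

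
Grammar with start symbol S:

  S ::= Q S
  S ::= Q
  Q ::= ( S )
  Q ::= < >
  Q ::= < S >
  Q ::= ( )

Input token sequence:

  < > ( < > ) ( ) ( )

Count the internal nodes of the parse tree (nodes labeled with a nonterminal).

[S [Q < >] [S [Q ( [S [Q < >]] )] [S [Q ( )] [S [Q ( )]]]]]

10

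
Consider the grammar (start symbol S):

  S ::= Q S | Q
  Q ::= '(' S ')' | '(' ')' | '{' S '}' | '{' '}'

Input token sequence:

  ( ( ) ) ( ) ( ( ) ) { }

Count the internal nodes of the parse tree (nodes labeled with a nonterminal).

12

[S [Q ( [S [Q ( )]] )] [S [Q ( )] [S [Q ( [S [Q ( )]] )] [S [Q { }]]]]]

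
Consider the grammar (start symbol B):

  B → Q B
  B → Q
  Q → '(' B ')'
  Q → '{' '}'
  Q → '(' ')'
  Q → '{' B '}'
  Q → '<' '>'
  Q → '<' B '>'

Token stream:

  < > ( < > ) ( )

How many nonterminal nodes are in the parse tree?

[B [Q < >] [B [Q ( [B [Q < >]] )] [B [Q ( )]]]]

8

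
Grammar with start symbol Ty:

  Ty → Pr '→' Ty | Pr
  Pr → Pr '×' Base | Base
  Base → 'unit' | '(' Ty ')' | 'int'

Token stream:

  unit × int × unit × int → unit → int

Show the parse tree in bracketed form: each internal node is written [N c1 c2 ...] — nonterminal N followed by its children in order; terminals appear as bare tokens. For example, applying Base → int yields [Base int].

[Ty [Pr [Pr [Pr [Pr [Base unit]] × [Base int]] × [Base unit]] × [Base int]] → [Ty [Pr [Base unit]] → [Ty [Pr [Base int]]]]]

Ty
Pr → Ty
Pr × Base → Ty
Pr × Base × Base → Ty
Pr × Base × Base × Base → Ty
Base × Base × Base × Base → Ty
unit × Base × Base × Base → Ty
unit × int × Base × Base → Ty
unit × int × unit × Base → Ty
unit × int × unit × int → Ty
unit × int × unit × int → Pr → Ty
unit × int × unit × int → Base → Ty
unit × int × unit × int → unit → Ty
unit × int × unit × int → unit → Pr
unit × int × unit × int → unit → Base
unit × int × unit × int → unit → int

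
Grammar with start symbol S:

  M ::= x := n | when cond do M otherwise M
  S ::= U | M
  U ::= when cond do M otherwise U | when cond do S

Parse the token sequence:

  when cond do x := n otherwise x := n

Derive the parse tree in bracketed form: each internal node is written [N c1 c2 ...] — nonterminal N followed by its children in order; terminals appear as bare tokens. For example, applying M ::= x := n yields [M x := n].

[S [M when cond do [M x := n] otherwise [M x := n]]]

S
M
when cond do M otherwise M
when cond do x := n otherwise M
when cond do x := n otherwise x := n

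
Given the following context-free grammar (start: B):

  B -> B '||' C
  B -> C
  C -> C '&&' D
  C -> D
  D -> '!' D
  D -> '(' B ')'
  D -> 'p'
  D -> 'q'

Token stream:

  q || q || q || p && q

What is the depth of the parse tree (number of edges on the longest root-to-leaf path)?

[B [B [B [B [C [D q]]] || [C [D q]]] || [C [D q]]] || [C [C [D p]] && [D q]]]

6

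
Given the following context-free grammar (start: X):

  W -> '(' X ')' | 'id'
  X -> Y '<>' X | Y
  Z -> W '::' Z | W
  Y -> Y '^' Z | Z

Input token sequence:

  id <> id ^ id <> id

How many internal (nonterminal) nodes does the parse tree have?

[X [Y [Z [W id]]] <> [X [Y [Y [Z [W id]]] ^ [Z [W id]]] <> [X [Y [Z [W id]]]]]]

15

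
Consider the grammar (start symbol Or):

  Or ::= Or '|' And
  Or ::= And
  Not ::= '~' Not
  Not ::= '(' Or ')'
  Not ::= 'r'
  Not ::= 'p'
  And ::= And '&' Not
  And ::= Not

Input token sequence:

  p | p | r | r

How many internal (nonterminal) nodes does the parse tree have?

[Or [Or [Or [Or [And [Not p]]] | [And [Not p]]] | [And [Not r]]] | [And [Not r]]]

12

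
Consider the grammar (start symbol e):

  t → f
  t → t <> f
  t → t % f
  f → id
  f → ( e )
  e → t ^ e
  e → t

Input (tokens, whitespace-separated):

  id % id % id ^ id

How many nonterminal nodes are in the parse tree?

10

[e [t [t [t [f id]] % [f id]] % [f id]] ^ [e [t [f id]]]]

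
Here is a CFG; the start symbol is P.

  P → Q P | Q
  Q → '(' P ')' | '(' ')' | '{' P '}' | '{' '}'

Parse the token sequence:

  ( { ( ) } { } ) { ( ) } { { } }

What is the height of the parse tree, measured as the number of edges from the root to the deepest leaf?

[P [Q ( [P [Q { [P [Q ( )]] }] [P [Q { }]]] )] [P [Q { [P [Q ( )]] }] [P [Q { [P [Q { }]] }]]]]

6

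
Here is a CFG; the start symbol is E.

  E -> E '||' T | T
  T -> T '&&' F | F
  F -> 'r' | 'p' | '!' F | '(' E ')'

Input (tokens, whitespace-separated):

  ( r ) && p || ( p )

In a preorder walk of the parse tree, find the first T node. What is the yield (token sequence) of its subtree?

( r ) && p

[E [E [T [T [F ( [E [T [F r]]] )]] && [F p]]] || [T [F ( [E [T [F p]]] )]]]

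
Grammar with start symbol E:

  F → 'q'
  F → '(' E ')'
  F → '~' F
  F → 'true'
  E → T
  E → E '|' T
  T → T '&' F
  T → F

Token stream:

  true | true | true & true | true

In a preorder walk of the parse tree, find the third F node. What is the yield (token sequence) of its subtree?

[E [E [E [E [T [F true]]] | [T [F true]]] | [T [T [F true]] & [F true]]] | [T [F true]]]

true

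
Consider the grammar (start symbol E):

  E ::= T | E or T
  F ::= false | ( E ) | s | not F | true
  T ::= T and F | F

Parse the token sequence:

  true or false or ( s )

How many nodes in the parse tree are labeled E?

4

[E [E [E [T [F true]]] or [T [F false]]] or [T [F ( [E [T [F s]]] )]]]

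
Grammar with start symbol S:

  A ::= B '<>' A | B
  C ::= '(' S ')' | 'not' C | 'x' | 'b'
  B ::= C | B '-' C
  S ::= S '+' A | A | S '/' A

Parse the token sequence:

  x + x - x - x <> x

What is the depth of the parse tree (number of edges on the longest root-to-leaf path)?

[S [S [A [B [C x]]]] + [A [B [B [B [C x]] - [C x]] - [C x]] <> [A [B [C x]]]]]

6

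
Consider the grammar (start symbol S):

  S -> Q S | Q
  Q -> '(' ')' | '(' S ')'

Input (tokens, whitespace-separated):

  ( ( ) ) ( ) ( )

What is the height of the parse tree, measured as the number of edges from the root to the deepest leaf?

[S [Q ( [S [Q ( )]] )] [S [Q ( )] [S [Q ( )]]]]

4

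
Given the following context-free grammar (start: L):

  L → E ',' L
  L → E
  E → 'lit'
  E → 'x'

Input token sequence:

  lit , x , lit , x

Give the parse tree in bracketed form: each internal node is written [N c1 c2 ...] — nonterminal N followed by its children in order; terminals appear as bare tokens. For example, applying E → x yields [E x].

L
E , L
lit , L
lit , E , L
lit , x , L
lit , x , E , L
lit , x , lit , L
lit , x , lit , E
lit , x , lit , x

[L [E lit] , [L [E x] , [L [E lit] , [L [E x]]]]]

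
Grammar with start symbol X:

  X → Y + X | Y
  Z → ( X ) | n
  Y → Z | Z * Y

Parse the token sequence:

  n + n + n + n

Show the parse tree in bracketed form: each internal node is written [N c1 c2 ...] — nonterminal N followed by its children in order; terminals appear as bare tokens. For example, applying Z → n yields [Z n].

[X [Y [Z n]] + [X [Y [Z n]] + [X [Y [Z n]] + [X [Y [Z n]]]]]]

X
Y + X
Z + X
n + X
n + Y + X
n + Z + X
n + n + X
n + n + Y + X
n + n + Z + X
n + n + n + X
n + n + n + Y
n + n + n + Z
n + n + n + n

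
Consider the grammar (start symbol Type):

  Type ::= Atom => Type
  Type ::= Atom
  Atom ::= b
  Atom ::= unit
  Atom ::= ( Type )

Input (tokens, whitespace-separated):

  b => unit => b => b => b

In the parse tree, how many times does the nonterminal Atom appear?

5

[Type [Atom b] => [Type [Atom unit] => [Type [Atom b] => [Type [Atom b] => [Type [Atom b]]]]]]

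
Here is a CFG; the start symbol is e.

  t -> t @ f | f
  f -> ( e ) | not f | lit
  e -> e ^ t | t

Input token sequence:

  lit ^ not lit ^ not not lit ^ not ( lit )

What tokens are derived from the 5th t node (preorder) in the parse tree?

[e [e [e [e [t [f lit]]] ^ [t [f not [f lit]]]] ^ [t [f not [f not [f lit]]]]] ^ [t [f not [f ( [e [t [f lit]]] )]]]]

lit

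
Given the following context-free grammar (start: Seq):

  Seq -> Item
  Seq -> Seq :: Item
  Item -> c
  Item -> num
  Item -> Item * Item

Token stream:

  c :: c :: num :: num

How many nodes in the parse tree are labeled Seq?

[Seq [Seq [Seq [Seq [Item c]] :: [Item c]] :: [Item num]] :: [Item num]]

4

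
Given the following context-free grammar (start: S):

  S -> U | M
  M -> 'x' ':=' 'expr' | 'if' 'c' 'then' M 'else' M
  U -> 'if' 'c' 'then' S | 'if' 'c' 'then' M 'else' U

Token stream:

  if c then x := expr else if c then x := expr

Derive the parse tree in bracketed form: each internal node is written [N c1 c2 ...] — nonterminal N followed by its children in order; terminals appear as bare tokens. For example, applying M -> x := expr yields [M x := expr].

S
U
if c then M else U
if c then x := expr else U
if c then x := expr else if c then S
if c then x := expr else if c then M
if c then x := expr else if c then x := expr

[S [U if c then [M x := expr] else [U if c then [S [M x := expr]]]]]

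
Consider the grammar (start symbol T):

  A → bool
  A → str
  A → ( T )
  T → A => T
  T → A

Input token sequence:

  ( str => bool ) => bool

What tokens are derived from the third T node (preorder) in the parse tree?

bool

[T [A ( [T [A str] => [T [A bool]]] )] => [T [A bool]]]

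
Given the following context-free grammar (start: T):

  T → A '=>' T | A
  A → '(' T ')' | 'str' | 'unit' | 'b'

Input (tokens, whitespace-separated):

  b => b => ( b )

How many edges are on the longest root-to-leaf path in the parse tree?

6

[T [A b] => [T [A b] => [T [A ( [T [A b]] )]]]]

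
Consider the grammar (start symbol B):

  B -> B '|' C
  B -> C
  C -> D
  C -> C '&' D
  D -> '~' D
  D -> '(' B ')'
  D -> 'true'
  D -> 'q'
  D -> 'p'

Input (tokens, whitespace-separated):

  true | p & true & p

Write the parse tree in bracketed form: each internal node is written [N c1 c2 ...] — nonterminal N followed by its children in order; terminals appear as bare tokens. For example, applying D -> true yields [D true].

B
B | C
C | C
D | C
true | C
true | C & D
true | C & D & D
true | D & D & D
true | p & D & D
true | p & true & D
true | p & true & p

[B [B [C [D true]]] | [C [C [C [D p]] & [D true]] & [D p]]]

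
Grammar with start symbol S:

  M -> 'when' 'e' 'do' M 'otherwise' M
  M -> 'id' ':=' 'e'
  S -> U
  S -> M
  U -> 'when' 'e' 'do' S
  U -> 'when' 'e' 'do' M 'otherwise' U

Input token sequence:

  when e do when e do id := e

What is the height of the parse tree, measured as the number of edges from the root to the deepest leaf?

[S [U when e do [S [U when e do [S [M id := e]]]]]]

6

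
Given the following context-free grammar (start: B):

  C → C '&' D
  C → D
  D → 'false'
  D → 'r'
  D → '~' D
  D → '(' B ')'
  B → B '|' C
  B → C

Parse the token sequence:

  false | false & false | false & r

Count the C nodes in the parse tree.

5

[B [B [B [C [D false]]] | [C [C [D false]] & [D false]]] | [C [C [D false]] & [D r]]]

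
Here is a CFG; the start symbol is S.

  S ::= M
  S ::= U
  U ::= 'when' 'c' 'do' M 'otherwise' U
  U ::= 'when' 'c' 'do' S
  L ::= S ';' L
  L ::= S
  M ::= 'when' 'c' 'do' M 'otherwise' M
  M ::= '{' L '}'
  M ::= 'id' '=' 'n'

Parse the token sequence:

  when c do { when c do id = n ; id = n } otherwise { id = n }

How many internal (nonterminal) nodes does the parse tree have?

15

[S [M when c do [M { [L [S [U when c do [S [M id = n]]]] ; [L [S [M id = n]]]] }] otherwise [M { [L [S [M id = n]]] }]]]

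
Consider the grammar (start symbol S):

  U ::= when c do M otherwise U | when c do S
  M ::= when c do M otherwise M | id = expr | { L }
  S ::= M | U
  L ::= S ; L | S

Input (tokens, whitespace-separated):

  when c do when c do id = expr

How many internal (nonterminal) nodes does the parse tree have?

[S [U when c do [S [U when c do [S [M id = expr]]]]]]

6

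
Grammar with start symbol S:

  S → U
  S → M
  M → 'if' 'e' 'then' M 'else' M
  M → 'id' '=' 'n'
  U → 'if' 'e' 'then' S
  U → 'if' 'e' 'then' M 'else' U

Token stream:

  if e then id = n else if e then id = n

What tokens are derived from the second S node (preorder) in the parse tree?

id = n

[S [U if e then [M id = n] else [U if e then [S [M id = n]]]]]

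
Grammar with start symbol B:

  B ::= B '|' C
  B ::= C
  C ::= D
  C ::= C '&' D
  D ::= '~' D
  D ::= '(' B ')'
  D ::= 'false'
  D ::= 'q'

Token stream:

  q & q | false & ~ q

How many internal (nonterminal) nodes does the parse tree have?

[B [B [C [C [D q]] & [D q]]] | [C [C [D false]] & [D ~ [D q]]]]

11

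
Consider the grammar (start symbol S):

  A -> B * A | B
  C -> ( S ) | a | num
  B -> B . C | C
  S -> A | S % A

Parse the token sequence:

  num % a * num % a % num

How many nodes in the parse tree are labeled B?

[S [S [S [S [A [B [C num]]]] % [A [B [C a]] * [A [B [C num]]]]] % [A [B [C a]]]] % [A [B [C num]]]]

5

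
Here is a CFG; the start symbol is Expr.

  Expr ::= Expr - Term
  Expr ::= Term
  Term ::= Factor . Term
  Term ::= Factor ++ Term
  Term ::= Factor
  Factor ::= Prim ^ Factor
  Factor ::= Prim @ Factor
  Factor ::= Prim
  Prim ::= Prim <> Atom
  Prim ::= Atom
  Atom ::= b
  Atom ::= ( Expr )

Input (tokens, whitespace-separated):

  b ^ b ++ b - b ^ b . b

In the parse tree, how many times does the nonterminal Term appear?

[Expr [Expr [Term [Factor [Prim [Atom b]] ^ [Factor [Prim [Atom b]]]] ++ [Term [Factor [Prim [Atom b]]]]]] - [Term [Factor [Prim [Atom b]] ^ [Factor [Prim [Atom b]]]] . [Term [Factor [Prim [Atom b]]]]]]

4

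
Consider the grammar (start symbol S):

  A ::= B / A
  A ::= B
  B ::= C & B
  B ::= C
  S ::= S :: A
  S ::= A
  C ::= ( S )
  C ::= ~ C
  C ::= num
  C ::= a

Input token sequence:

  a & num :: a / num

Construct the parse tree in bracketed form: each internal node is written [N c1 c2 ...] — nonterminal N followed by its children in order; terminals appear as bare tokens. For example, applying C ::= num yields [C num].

S
S :: A
A :: A
B :: A
C & B :: A
a & B :: A
a & C :: A
a & num :: A
a & num :: B / A
a & num :: C / A
a & num :: a / A
a & num :: a / B
a & num :: a / C
a & num :: a / num

[S [S [A [B [C a] & [B [C num]]]]] :: [A [B [C a]] / [A [B [C num]]]]]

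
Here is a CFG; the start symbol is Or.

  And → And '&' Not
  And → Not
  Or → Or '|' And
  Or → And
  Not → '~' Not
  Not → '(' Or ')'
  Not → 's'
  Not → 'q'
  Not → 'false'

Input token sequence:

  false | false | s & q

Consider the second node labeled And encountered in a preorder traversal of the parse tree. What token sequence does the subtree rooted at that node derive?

false

[Or [Or [Or [And [Not false]]] | [And [Not false]]] | [And [And [Not s]] & [Not q]]]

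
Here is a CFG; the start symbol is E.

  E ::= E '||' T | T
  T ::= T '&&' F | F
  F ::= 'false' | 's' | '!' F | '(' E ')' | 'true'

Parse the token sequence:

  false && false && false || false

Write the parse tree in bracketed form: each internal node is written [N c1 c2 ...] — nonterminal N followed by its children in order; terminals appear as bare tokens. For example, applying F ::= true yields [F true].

E
E || T
T || T
T && F || T
T && F && F || T
F && F && F || T
false && F && F || T
false && false && F || T
false && false && false || T
false && false && false || F
false && false && false || false

[E [E [T [T [T [F false]] && [F false]] && [F false]]] || [T [F false]]]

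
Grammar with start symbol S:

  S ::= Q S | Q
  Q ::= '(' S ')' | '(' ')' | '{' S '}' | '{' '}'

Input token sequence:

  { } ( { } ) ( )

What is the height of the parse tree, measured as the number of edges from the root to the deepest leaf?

5

[S [Q { }] [S [Q ( [S [Q { }]] )] [S [Q ( )]]]]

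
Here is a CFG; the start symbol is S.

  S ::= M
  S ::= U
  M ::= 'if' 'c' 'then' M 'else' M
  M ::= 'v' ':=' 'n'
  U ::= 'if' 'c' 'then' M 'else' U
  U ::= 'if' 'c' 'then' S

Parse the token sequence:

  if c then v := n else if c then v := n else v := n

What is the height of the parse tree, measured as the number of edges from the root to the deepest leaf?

[S [M if c then [M v := n] else [M if c then [M v := n] else [M v := n]]]]

4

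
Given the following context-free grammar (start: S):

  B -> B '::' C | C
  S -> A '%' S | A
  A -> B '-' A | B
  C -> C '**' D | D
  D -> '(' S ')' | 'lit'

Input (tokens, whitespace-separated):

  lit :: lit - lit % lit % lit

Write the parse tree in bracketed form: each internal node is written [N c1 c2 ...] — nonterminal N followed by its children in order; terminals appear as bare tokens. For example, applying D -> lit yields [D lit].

S
A % S
B - A % S
B :: C - A % S
C :: C - A % S
D :: C - A % S
lit :: C - A % S
lit :: D - A % S
lit :: lit - A % S
lit :: lit - B % S
lit :: lit - C % S
lit :: lit - D % S
lit :: lit - lit % S
lit :: lit - lit % A % S
lit :: lit - lit % B % S
lit :: lit - lit % C % S
lit :: lit - lit % D % S
lit :: lit - lit % lit % S
lit :: lit - lit % lit % A
lit :: lit - lit % lit % B
lit :: lit - lit % lit % C
lit :: lit - lit % lit % D
lit :: lit - lit % lit % lit

[S [A [B [B [C [D lit]]] :: [C [D lit]]] - [A [B [C [D lit]]]]] % [S [A [B [C [D lit]]]] % [S [A [B [C [D lit]]]]]]]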